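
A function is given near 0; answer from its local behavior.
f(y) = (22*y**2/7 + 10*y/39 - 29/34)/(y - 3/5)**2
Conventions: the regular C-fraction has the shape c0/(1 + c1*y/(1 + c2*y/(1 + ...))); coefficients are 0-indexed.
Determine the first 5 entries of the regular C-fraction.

The regular C-fraction coefficients are [-725/306, -3430/1131, 16567569/9051770, -46844364593/397787331690, -33353320/16567569].

Taylor coefficients (expand at 0): a_0 = -725/306, a_1 = -42875/5967, a_2 = -2165225/250614, a_3 = -3323000/375921, a_4 = -12329375/2255526.
c0 = a_0 = -725/306. Peel one level at a time: if S = 1 + c*y/S' with S'(0) = 1, then c is the y-coefficient of S and S' = c*y/(S - 1).
S_1 = c0/f = 1 + (-3430/1131)*y + (5522523/994903)*y^2 + ...; c1 = -3430/1131.
S_2 = c1*y/(S_1 - 1) = 1 + (16567569/9051770)*y + (124255609/576480100)*y^2 + ...; c2 = 16567569/9051770.
S_3 = c2*y/(S_2 - 1) = 1 + (-46844364593/397787331690)*y + (-455514601302332/1921390397988327)*y^2 + ...; c3 = -46844364593/397787331690.
S_4 = c3*y/(S_3 - 1) = 1 + (-33353320/16567569)*y + ...; c4 = -33353320/16567569.


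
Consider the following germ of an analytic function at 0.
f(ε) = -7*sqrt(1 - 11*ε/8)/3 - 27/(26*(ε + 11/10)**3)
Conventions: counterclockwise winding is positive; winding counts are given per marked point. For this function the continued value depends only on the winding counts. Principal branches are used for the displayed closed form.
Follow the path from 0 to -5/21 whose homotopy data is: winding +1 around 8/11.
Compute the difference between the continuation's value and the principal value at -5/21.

Continued minus principal equals (1/18)*sqrt(9366).

The rational part is single-valued and drops out of the difference; each branch term changes only by its own monodromy.
(-7/3)*sqrt(1 - ε/(8/11)): winding +1 is odd, the square root flips sign, contributing -2*(-7/3)*sqrt(1 - (-5/21)/(8/11)) = -2*(-7/3)*sqrt(223/168) = (1/18)*sqrt(9366).
Summing the contributions at ε = -5/21 gives (1/18)*sqrt(9366).


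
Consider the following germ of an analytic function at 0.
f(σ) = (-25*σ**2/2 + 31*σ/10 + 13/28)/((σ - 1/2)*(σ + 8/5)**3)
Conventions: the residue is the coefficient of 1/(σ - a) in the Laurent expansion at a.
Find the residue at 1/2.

At the order-1 pole 1/2 set g(σ) = (σ - (1/2))*f(σ) = (-25*σ**2/2 + 31*σ/10 + 13/28)/(σ + 8/5)**3.
Simple pole: residue = g(a) at a = 1/2, which is -7775/64827.

The residue is -7775/64827.


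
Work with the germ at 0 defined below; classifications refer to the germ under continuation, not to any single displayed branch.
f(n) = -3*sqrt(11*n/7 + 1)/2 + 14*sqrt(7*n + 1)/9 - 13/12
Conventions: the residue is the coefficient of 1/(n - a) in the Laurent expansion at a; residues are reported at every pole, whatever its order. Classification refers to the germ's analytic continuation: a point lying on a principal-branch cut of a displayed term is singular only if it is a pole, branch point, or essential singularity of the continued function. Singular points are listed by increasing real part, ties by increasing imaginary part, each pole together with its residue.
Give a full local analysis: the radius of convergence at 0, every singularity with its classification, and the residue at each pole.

Branch term (-3/2)*sqrt(1 - n/(-7/11)): its argument vanishes at n = -7/11, a square-root branch point, modulus 7/11.
Branch term (14/9)*sqrt(1 - n/(-1/7)): its argument vanishes at n = -1/7, a square-root branch point, modulus 1/7.
The radius of convergence is the smallest modulus among the singular points: 1/7.
List the singular points by increasing real part (a conjugate pair: the negative imaginary part first).

Radius of convergence at 0: 1/7.
At -7/11: an algebraic (square-root) branch point.
At -1/7: an algebraic (square-root) branch point.


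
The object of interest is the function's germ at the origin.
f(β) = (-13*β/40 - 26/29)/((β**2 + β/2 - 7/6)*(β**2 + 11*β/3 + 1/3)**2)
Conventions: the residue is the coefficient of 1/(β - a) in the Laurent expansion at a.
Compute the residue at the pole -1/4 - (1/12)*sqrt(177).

The residue is -3459807/1891645640 + (46902375/22321418552)*sqrt(177).

The factor β**2 + β/2 - 7/6 splits as (β - a)(β - a') with a = -1/4 - (1/12)*sqrt(177), a' = -1/4 + (1/12)*sqrt(177). At the order-1 pole a set g(β) = (β - a)*f(β) = [(-13*β/40 - 26/29)/(β**2 + 11*β/3 + 1/3)**2] / (β - a').
Simple pole: residue = g(a) at a = -1/4 - (1/12)*sqrt(177), which is -3459807/1891645640 + (46902375/22321418552)*sqrt(177).


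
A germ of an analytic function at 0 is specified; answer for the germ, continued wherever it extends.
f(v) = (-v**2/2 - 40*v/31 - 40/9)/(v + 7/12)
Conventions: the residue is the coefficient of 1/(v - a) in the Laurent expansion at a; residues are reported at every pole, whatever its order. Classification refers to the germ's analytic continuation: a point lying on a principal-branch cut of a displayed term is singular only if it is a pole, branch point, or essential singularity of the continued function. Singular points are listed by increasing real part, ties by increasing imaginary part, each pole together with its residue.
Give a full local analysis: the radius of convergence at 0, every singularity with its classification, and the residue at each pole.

Radius of convergence at 0: 7/12.
At -7/12: a pole of order 1; residue -3831/992.

Denominator factor (v + 7/12): pole of order 1 at -7/12, modulus 7/12.
The radius of convergence is the smallest modulus among the singular points: 7/12.
At the order-1 pole -7/12 set g(v) = (v - (-7/12))*f(v) = -v**2/2 - 40*v/31 - 40/9.
Simple pole: residue = g(a) at a = -7/12, which is -3831/992.


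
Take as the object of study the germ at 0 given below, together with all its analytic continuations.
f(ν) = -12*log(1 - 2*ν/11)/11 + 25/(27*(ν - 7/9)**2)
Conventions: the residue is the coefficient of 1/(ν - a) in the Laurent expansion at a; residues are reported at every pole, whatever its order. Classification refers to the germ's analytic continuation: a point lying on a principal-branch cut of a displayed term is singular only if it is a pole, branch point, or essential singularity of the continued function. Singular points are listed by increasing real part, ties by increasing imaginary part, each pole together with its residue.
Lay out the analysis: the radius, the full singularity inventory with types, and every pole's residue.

Radius of convergence at 0: 7/9.
At 7/9: a pole of order 2; residue 0.
At 11/2: a logarithmic branch point.

Denominator factor (ν - 7/9)^2: pole of order 2 at 7/9, modulus 7/9.
Branch term (-12/11)*log(1 - ν/(11/2)): its argument vanishes at ν = 11/2, a logarithmic branch point, modulus 11/2.
The radius of convergence is the smallest modulus among the singular points: 7/9.
The branch term is analytic at 7/9 and contributes nothing to the residue; only the rational part matters.
At the order-2 pole 7/9 set g(ν) = (ν - (7/9))^2*(rational part) = 25/27.
Order-2 pole: residue = g'(a); g'(7/9) = 0, so the residue is 0.
List the singular points by increasing real part (a conjugate pair: the negative imaginary part first).


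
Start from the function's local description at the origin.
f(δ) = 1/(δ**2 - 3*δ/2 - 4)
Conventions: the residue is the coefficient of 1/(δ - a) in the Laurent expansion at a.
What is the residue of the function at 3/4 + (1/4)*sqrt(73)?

The factor δ**2 - 3*δ/2 - 4 splits as (δ - a)(δ - a') with a = 3/4 + (1/4)*sqrt(73), a' = 3/4 - (1/4)*sqrt(73). At the order-1 pole a set g(δ) = (δ - a)*f(δ) = [1] / (δ - a').
Simple pole: residue = g(a) at a = 3/4 + (1/4)*sqrt(73), which is (2/73)*sqrt(73).

The residue is (2/73)*sqrt(73).


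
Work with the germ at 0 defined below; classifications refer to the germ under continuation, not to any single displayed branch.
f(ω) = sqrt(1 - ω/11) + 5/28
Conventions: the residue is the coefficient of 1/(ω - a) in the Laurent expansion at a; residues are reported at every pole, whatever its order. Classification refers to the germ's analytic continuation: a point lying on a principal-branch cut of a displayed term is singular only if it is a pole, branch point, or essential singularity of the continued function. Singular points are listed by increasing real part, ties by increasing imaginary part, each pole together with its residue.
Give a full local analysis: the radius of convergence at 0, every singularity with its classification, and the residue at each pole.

Radius of convergence at 0: 11.
At 11: an algebraic (square-root) branch point.

Branch term (1)*sqrt(1 - ω/(11)): its argument vanishes at ω = 11, a square-root branch point, modulus 11.
The radius of convergence is the smallest modulus among the singular points: 11.


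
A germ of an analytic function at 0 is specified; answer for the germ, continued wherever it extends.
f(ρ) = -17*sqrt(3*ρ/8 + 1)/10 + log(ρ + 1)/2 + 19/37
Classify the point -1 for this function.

The term (1/2)*log(1 - ρ/(-1)) has argument 1 - -1/(-1) = 0 at -1: a logarithmic (infinitely-sheeted) branch point; the remaining terms are analytic or single-valued there.

The point is a logarithmic branch point.


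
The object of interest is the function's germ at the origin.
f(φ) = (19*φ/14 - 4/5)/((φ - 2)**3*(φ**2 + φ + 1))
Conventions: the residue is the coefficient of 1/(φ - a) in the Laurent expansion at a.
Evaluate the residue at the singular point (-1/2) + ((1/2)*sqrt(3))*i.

The residue is (913/48020) - ((309/9604)*sqrt(3))*i.

The factor φ**2 + φ + 1 splits as (φ - a)(φ - a') with a = (-1/2) + ((1/2)*sqrt(3))*i, a' = (-1/2) - ((1/2)*sqrt(3))*i. At the order-1 pole a set g(φ) = (φ - a)*f(φ) = [(19*φ/14 - 4/5)/(φ - 2)**3] / (φ - a').
Simple pole: residue = g(a) at a = (-1/2) + ((1/2)*sqrt(3))*i, which is (913/48020) - ((309/9604)*sqrt(3))*i.


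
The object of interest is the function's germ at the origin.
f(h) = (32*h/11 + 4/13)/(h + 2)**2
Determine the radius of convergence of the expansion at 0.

Denominator factor (h + 2)^2: pole of order 2 at -2, modulus 2.
The radius of convergence is the smallest modulus among the singular points: 2.

The radius of convergence is 2.


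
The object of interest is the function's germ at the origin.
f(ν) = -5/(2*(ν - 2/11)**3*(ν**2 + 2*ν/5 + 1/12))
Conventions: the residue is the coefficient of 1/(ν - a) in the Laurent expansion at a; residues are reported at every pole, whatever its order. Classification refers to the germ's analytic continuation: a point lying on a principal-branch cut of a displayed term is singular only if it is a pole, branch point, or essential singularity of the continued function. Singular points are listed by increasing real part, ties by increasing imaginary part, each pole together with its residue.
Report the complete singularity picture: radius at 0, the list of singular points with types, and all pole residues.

Denominator factor (ν - 2/11)^3: pole of order 3 at 2/11, modulus 2/11.
Denominator factor (ν**2 + 2*ν/5 + 1/12): discriminant -13/75, complex-conjugate roots (-1/5) + ((1/30)*sqrt(39))*i and (-1/5) - ((1/30)*sqrt(39))*i; poles of order 1, moduli (1/6)*sqrt(3) and (1/6)*sqrt(3).
The radius of convergence is the smallest modulus among the singular points: 2/11.
The factor ν**2 + 2*ν/5 + 1/12 splits as (ν - a)(ν - a') with a = (-1/5) - ((1/30)*sqrt(39))*i, a' = (-1/5) + ((1/30)*sqrt(39))*i. At the order-1 pole a set g(ν) = (ν - a)*f(ν) = [-5/(2*(ν - 2/11)**3)] / (ν - a').
Simple pole: residue = g(a) at a = (-1/5) - ((1/30)*sqrt(39))*i, which is (188469200700/2588282117) + ((28828661400/33647667521)*sqrt(39))*i.
The factor ν**2 + 2*ν/5 + 1/12 splits as (ν - a)(ν - a') with a = (-1/5) + ((1/30)*sqrt(39))*i, a' = (-1/5) - ((1/30)*sqrt(39))*i. At the order-1 pole a set g(ν) = (ν - a)*f(ν) = [-5/(2*(ν - 2/11)**3)] / (ν - a').
Simple pole: residue = g(a) at a = (-1/5) + ((1/30)*sqrt(39))*i, which is (188469200700/2588282117) - ((28828661400/33647667521)*sqrt(39))*i.
At the order-3 pole 2/11 set g(ν) = (ν - (2/11))^3*f(ν) = -5/(2*(ν**2 + 2*ν/5 + 1/12)).
Order-3 pole: residue = g''(a)/2; g''(2/11) = -753876802800/2588282117, so the residue is -376938401400/2588282117.
List the singular points by increasing real part (a conjugate pair: the negative imaginary part first).

Radius of convergence at 0: 2/11.
At (-1/5) - ((1/30)*sqrt(39))*i: a pole of order 1; residue (188469200700/2588282117) + ((28828661400/33647667521)*sqrt(39))*i.
At (-1/5) + ((1/30)*sqrt(39))*i: a pole of order 1; residue (188469200700/2588282117) - ((28828661400/33647667521)*sqrt(39))*i.
At 2/11: a pole of order 3; residue -376938401400/2588282117.


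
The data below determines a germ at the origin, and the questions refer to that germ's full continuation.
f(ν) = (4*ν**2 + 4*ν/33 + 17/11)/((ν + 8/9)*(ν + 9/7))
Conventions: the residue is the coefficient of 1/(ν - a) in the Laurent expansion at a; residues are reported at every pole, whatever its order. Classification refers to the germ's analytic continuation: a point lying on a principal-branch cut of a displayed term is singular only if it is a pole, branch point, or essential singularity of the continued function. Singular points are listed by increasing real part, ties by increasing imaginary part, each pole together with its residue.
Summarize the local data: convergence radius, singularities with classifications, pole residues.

Denominator factor (ν + 9/7): pole of order 1 at -9/7, modulus 9/7.
Denominator factor (ν + 8/9): pole of order 1 at -8/9, modulus 8/9.
The radius of convergence is the smallest modulus among the singular points: 8/9.
At the order-1 pole -9/7 set g(ν) = (ν - (-9/7))*f(ν) = (4*ν**2 + 4*ν/33 + 17/11)/(ν + 8/9).
Simple pole: residue = g(a) at a = -9/7, which is -38817/1925.
At the order-1 pole -8/9 set g(ν) = (ν - (-8/9))*f(ν) = (4*ν**2 + 4*ν/33 + 17/11)/(ν + 9/7).
Simple pole: residue = g(a) at a = -8/9, which is 28679/2475.
List the singular points by increasing real part (a conjugate pair: the negative imaginary part first).

Radius of convergence at 0: 8/9.
At -9/7: a pole of order 1; residue -38817/1925.
At -8/9: a pole of order 1; residue 28679/2475.


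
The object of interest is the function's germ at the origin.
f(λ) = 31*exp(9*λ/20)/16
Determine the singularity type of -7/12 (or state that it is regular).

The point is a regular point.

There is no denominator, hence no pole anywhere.
The factor exp(9*λ/20) is entire.
So the germ continues analytically to -7/12.


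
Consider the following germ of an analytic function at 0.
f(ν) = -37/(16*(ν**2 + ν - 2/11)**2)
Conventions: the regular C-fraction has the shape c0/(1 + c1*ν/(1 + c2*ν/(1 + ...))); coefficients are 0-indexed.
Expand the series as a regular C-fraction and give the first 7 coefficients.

Taylor coefficients (expand at 0): a_0 = -4477/64, a_1 = -49247/64, a_2 = -1822139/256, a_3 = -3792019/64, a_4 = -477252677/1024, a_5 = -3617044409/1024, a_6 = -106836885023/4096.
c0 = a_0 = -4477/64. Peel one level at a time: if S = 1 + c*ν/S' with S'(0) = 1, then c is the ν-coefficient of S and S' = c*ν/(S - 1).
S_1 = c0/f = 1 + (-11)*ν + (77/4)*ν^2 + ...; c1 = -11.
S_2 = c1*ν/(S_1 - 1) = 1 + (7/4)*ν + (137/16)*ν^2 + ...; c2 = 7/4.
S_3 = c2*ν/(S_2 - 1) = 1 + (-137/28)*ν + (407/49)*ν^2 + ...; c3 = -137/28.
S_4 = c3*ν/(S_3 - 1) = 1 + (1628/959)*ν + (-27104/18769)*ν^2 + ...; c4 = 1628/959.
S_5 = c4*ν/(S_4 - 1) = 1 + (4312/5069)*ν + (77/1369)*ν^2 + ...; c5 = 4312/5069.
S_6 = c5*ν/(S_5 - 1) = 1 + (-137/2072)*ν + ...; c6 = -137/2072.

The regular C-fraction coefficients are [-4477/64, -11, 7/4, -137/28, 1628/959, 4312/5069, -137/2072].


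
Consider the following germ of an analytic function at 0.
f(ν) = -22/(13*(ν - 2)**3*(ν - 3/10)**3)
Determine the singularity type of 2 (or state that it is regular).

The denominator factor ν - 2 vanishes at 2 and appears to the power 3; the numerator there equals -22/13, nonzero, and no other factor vanishes.
Hence a pole whose order is the multiplicity, 3.

The point is a pole of order 3.


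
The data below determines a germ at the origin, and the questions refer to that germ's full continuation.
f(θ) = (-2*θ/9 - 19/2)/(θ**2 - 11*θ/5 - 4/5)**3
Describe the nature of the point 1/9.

The point is a regular point.

Denominator factors: θ**2 - 11*θ/5 - 4/5 = -418/405 at θ = 1/9 — none vanishes.
So the germ continues analytically to 1/9.


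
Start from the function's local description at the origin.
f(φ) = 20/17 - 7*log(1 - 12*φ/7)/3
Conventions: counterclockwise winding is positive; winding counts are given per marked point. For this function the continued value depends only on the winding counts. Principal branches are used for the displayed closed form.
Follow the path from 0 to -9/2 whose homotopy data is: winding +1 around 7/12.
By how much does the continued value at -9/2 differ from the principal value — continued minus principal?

Continued minus principal equals -(14/3)*pi*i.

The rational part is single-valued and drops out of the difference; each branch term changes only by its own monodromy.
(-7/3)*log(1 - φ/(7/12)): each positive loop around 7/12 adds 2*pi*i to the log, so winding +1 contributes (-7/3)*(1)*2*pi*i = -(14/3)*pi*i.
Summing the contributions at φ = -9/2 gives -(14/3)*pi*i.


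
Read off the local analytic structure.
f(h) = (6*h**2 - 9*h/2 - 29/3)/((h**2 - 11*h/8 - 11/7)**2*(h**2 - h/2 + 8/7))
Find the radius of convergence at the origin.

The radius of convergence is -11/16 + (3/112)*sqrt(2849).

Denominator factor (h**2 - h/2 + 8/7): discriminant -121/28, complex-conjugate roots (1/4) + ((11/28)*sqrt(7))*i and (1/4) - ((11/28)*sqrt(7))*i; poles of order 1, moduli (2/7)*sqrt(14) and (2/7)*sqrt(14).
Denominator factor (h**2 - 11*h/8 - 11/7)^2: discriminant 3663/448, real irrational roots 11/16 + (3/112)*sqrt(2849) and 11/16 - (3/112)*sqrt(2849); poles of order 2, moduli 11/16 + (3/112)*sqrt(2849) and -11/16 + (3/112)*sqrt(2849).
The radius of convergence is the smallest modulus among the singular points: -11/16 + (3/112)*sqrt(2849).


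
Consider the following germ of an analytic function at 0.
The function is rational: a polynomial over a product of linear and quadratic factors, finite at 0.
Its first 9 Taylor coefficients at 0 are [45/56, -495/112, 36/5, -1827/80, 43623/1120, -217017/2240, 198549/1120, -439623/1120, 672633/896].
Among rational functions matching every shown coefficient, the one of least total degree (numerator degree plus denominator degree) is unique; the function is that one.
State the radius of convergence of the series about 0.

The radius of convergence is 1/2.

No rational of total degree below 7 reproduces all 9 coefficients; solving the [2/5] Pade equations on them gives f(y) = (-9*y**2/10 - 5*y/8 + 5/28)/((y + 1/2)*(y**2 - 2/3)**2), whose expansion matches every shown term.
Denominator factor (y + 1/2): pole of order 1 at -1/2, modulus 1/2.
Denominator factor (y**2 - 2/3)^2: discriminant 8/3, real irrational roots (1/3)*sqrt(6) and -(1/3)*sqrt(6); poles of order 2, moduli (1/3)*sqrt(6) and (1/3)*sqrt(6).
The radius of convergence is the smallest modulus among the singular points: 1/2.


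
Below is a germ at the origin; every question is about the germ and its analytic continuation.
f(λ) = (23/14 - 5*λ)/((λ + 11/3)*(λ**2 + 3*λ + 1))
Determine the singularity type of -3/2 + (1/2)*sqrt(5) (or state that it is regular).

The denominator factor λ**2 + 3*λ + 1 vanishes at -3/2 + (1/2)*sqrt(5) and appears to the power 1; the numerator there equals 64/7 - (5/2)*sqrt(5), nonzero, and no other factor vanishes.
Hence a pole whose order is the multiplicity, 1.

The point is a pole of order 1.


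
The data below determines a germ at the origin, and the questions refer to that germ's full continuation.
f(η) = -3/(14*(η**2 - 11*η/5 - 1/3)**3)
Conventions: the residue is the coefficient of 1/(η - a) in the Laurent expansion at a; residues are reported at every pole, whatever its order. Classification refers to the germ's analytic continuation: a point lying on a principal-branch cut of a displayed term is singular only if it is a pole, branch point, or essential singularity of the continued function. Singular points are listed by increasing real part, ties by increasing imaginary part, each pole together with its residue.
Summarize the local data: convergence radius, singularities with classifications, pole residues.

Denominator factor (η**2 - 11*η/5 - 1/3)^3: discriminant 463/75, real irrational roots 11/10 + (1/30)*sqrt(1389) and 11/10 - (1/30)*sqrt(1389); poles of order 3, moduli 11/10 + (1/30)*sqrt(1389) and -11/10 + (1/30)*sqrt(1389).
The radius of convergence is the smallest modulus among the singular points: -11/10 + (1/30)*sqrt(1389).
The factor η**2 - 11*η/5 - 1/3 splits as (η - a)(η - a') with a = 11/10 - (1/30)*sqrt(1389), a' = 11/10 + (1/30)*sqrt(1389). At the order-3 pole a set g(η) = (η - a)^3*f(η) = [-3/14] / (η - a')^3.
Order-3 pole: residue = g''(a)/2; g''(11/10 - (1/30)*sqrt(1389)) = (506250/694769929)*sqrt(1389), so the residue is (253125/694769929)*sqrt(1389).
The factor η**2 - 11*η/5 - 1/3 splits as (η - a)(η - a') with a = 11/10 + (1/30)*sqrt(1389), a' = 11/10 - (1/30)*sqrt(1389). At the order-3 pole a set g(η) = (η - a)^3*f(η) = [-3/14] / (η - a')^3.
Order-3 pole: residue = g''(a)/2; g''(11/10 + (1/30)*sqrt(1389)) = -(506250/694769929)*sqrt(1389), so the residue is -(253125/694769929)*sqrt(1389).
List the singular points by increasing real part (a conjugate pair: the negative imaginary part first).

Radius of convergence at 0: -11/10 + (1/30)*sqrt(1389).
At 11/10 - (1/30)*sqrt(1389): a pole of order 3; residue (253125/694769929)*sqrt(1389).
At 11/10 + (1/30)*sqrt(1389): a pole of order 3; residue -(253125/694769929)*sqrt(1389).


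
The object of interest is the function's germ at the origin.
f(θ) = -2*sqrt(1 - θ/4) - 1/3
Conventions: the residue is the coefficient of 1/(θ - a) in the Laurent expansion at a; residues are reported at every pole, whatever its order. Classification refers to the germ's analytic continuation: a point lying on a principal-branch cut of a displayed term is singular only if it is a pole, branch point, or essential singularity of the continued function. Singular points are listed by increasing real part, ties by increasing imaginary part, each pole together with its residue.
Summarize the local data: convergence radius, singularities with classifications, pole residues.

Branch term (-2)*sqrt(1 - θ/(4)): its argument vanishes at θ = 4, a square-root branch point, modulus 4.
The radius of convergence is the smallest modulus among the singular points: 4.

Radius of convergence at 0: 4.
At 4: an algebraic (square-root) branch point.


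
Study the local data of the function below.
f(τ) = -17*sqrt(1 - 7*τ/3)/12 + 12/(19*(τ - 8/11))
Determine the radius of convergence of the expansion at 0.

The radius of convergence is 3/7.

Denominator factor (τ - 8/11): pole of order 1 at 8/11, modulus 8/11.
Branch term (-17/12)*sqrt(1 - τ/(3/7)): its argument vanishes at τ = 3/7, a square-root branch point, modulus 3/7.
The radius of convergence is the smallest modulus among the singular points: 3/7.


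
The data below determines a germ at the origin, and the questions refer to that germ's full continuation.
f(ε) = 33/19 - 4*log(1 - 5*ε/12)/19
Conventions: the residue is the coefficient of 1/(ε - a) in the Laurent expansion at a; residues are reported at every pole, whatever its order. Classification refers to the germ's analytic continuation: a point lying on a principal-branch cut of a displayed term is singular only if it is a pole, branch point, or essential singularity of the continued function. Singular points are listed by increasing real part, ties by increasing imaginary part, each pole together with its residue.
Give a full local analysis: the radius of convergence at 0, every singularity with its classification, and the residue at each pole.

Branch term (-4/19)*log(1 - ε/(12/5)): its argument vanishes at ε = 12/5, a logarithmic branch point, modulus 12/5.
The radius of convergence is the smallest modulus among the singular points: 12/5.

Radius of convergence at 0: 12/5.
At 12/5: a logarithmic branch point.


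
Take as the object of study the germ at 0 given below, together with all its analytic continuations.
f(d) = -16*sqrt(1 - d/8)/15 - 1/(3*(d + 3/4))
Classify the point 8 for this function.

The point is an algebraic (square-root) branch point.

The term (-16/15)*sqrt(1 - d/(8)) has argument 1 - 8/(8) = 0 at 8: a square-root (algebraic, two-sheeted) branch point; the remaining terms are analytic or single-valued there.


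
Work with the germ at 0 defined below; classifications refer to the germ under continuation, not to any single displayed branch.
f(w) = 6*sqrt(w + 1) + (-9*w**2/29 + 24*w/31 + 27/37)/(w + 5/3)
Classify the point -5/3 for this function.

The denominator factor w + 5/3 vanishes at -5/3 and appears to the power 1; the numerator there equals -47322/33263, nonzero, and no other factor vanishes.
The branch terms are analytic at this point.
Hence a pole whose order is the multiplicity, 1.

The point is a pole of order 1.


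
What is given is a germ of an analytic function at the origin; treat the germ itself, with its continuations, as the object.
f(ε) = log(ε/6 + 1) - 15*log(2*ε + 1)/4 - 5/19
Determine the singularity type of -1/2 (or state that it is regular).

The term (-15/4)*log(1 - ε/(-1/2)) has argument 1 - -1/2/(-1/2) = 0 at -1/2: a logarithmic (infinitely-sheeted) branch point; the remaining terms are analytic or single-valued there.

The point is a logarithmic branch point.


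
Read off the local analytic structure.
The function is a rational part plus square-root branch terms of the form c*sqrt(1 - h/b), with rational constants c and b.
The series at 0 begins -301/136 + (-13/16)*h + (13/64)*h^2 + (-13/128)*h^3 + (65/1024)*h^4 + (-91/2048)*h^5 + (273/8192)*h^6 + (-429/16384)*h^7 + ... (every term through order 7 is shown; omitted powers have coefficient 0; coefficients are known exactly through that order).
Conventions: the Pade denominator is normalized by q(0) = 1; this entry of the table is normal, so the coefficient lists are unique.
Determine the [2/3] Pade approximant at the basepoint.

Taylor coefficients needed (read off): a_0 = -301/136, a_1 = -13/16, a_2 = 13/64, a_3 = -13/128, a_4 = 65/1024, a_5 = -91/2048.
Write the denominator as Q(h) = 1 + q1*h + q2*h^2 + q3*h^3. Requiring Q*f - P = O(h^6) with deg P <= 2 kills the coefficients of h^3..h^5 in Q*f:
  h^3: a_3 + q1*a_2 + q2*a_1 + q3*a_0 = 0, i.e. -13/128 + (13/64)*q1 + (-13/16)*q2 + (-301/136)*q3 = 0.
  h^4: a_4 + q1*a_3 + q2*a_2 + q3*a_1 = 0, i.e. 65/1024 + (-13/128)*q1 + (13/64)*q2 + (-13/16)*q3 = 0.
  h^5: a_5 + q1*a_4 + q2*a_3 + q3*a_2 = 0, i.e. -91/2048 + (65/1024)*q1 + (-13/128)*q2 + (13/64)*q3 = 0.
Solving this linear system: q1 = 2149/2370, q2 = 743/6320, q3 = -221/37920.
The numerator is Q*f truncated at degree 2: P0 = a_0 = -301/136; P1 = a_1 + q1*a_0 = -454367/161160; P2 = a_2 + q1*a_1 + q2*a_0 = -409375/515712.

The Pade approximant has numerator coefficients [-301/136, -454367/161160, -409375/515712]; denominator coefficients [1, 2149/2370, 743/6320, -221/37920].


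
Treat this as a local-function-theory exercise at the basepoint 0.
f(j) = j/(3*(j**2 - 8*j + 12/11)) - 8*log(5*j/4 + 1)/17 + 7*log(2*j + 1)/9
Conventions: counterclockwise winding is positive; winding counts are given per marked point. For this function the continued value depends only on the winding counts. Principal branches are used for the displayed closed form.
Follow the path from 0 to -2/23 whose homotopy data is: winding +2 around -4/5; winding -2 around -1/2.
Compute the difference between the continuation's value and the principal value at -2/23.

Continued minus principal equals -(764/153)*pi*i.

The rational part is single-valued and drops out of the difference; each branch term changes only by its own monodromy.
(-8/17)*log(1 - j/(-4/5)): each positive loop around -4/5 adds 2*pi*i to the log, so winding +2 contributes (-8/17)*(2)*2*pi*i = -(32/17)*pi*i.
(7/9)*log(1 - j/(-1/2)): each positive loop around -1/2 adds 2*pi*i to the log, so winding -2 contributes (7/9)*(-2)*2*pi*i = -(28/9)*pi*i.
Summing the contributions at j = -2/23 gives -(764/153)*pi*i.


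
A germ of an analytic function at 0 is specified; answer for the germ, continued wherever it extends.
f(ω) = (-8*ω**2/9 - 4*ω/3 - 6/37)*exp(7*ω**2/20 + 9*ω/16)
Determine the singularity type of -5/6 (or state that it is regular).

There is no denominator, hence no pole anywhere.
The factor exp(7*ω**2/20 + 9*ω/16) is entire.
So the germ continues analytically to -5/6.

The point is a regular point.


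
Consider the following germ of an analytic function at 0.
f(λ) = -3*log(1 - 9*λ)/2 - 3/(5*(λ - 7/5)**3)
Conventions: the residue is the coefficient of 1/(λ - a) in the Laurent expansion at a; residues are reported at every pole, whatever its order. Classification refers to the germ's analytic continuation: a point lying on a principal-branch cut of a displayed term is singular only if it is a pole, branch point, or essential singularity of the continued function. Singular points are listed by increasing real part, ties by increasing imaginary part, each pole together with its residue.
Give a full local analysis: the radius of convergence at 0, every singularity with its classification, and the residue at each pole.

Denominator factor (λ - 7/5)^3: pole of order 3 at 7/5, modulus 7/5.
Branch term (-3/2)*log(1 - λ/(1/9)): its argument vanishes at λ = 1/9, a logarithmic branch point, modulus 1/9.
The radius of convergence is the smallest modulus among the singular points: 1/9.
The branch term is analytic at 7/5 and contributes nothing to the residue; only the rational part matters.
At the order-3 pole 7/5 set g(λ) = (λ - (7/5))^3*(rational part) = -3/5.
Order-3 pole: residue = g''(a)/2; g''(7/5) = 0, so the residue is 0.
List the singular points by increasing real part (a conjugate pair: the negative imaginary part first).

Radius of convergence at 0: 1/9.
At 1/9: a logarithmic branch point.
At 7/5: a pole of order 3; residue 0.


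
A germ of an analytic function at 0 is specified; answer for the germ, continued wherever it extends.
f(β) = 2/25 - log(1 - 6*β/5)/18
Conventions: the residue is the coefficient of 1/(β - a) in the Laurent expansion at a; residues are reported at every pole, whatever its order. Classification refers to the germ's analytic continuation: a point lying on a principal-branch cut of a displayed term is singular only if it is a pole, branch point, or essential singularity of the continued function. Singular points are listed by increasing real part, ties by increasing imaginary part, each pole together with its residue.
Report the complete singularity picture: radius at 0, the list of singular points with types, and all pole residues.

Radius of convergence at 0: 5/6.
At 5/6: a logarithmic branch point.

Branch term (-1/18)*log(1 - β/(5/6)): its argument vanishes at β = 5/6, a logarithmic branch point, modulus 5/6.
The radius of convergence is the smallest modulus among the singular points: 5/6.


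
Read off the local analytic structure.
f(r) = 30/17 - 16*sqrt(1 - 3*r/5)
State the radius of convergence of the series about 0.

Branch term (-16)*sqrt(1 - r/(5/3)): its argument vanishes at r = 5/3, a square-root branch point, modulus 5/3.
The radius of convergence is the smallest modulus among the singular points: 5/3.

The radius of convergence is 5/3.


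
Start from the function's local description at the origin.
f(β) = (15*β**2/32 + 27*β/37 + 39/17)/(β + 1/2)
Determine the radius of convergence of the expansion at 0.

The radius of convergence is 1/2.

Denominator factor (β + 1/2): pole of order 1 at -1/2, modulus 1/2.
The radius of convergence is the smallest modulus among the singular points: 1/2.


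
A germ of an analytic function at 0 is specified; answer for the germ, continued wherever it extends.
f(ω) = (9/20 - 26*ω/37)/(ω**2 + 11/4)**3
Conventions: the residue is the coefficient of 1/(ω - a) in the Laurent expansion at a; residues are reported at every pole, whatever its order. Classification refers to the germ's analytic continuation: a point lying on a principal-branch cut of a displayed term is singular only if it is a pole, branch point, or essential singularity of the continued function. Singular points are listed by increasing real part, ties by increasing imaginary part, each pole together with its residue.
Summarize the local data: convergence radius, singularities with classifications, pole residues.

Denominator factor (ω**2 + 11/4)^3: discriminant -11, complex-conjugate roots ((1/2)*sqrt(11))*i and -((1/2)*sqrt(11))*i; poles of order 3, moduli (1/2)*sqrt(11) and (1/2)*sqrt(11).
The radius of convergence is the smallest modulus among the singular points: (1/2)*sqrt(11).
The factor ω**2 + 11/4 splits as (ω - a)(ω - a') with a = -((1/2)*sqrt(11))*i, a' = ((1/2)*sqrt(11))*i. At the order-3 pole a set g(ω) = (ω - a)^3*f(ω) = [9/20 - 26*ω/37] / (ω - a')^3.
Order-3 pole: residue = g''(a)/2; g''(-((1/2)*sqrt(11))*i) = ((27/6655)*sqrt(11))*i, so the residue is ((27/13310)*sqrt(11))*i.
The factor ω**2 + 11/4 splits as (ω - a)(ω - a') with a = ((1/2)*sqrt(11))*i, a' = -((1/2)*sqrt(11))*i. At the order-3 pole a set g(ω) = (ω - a)^3*f(ω) = [9/20 - 26*ω/37] / (ω - a')^3.
Order-3 pole: residue = g''(a)/2; g''(((1/2)*sqrt(11))*i) = -((27/6655)*sqrt(11))*i, so the residue is -((27/13310)*sqrt(11))*i.
List the singular points by increasing real part (a conjugate pair: the negative imaginary part first).

Radius of convergence at 0: (1/2)*sqrt(11).
At -((1/2)*sqrt(11))*i: a pole of order 3; residue ((27/13310)*sqrt(11))*i.
At ((1/2)*sqrt(11))*i: a pole of order 3; residue -((27/13310)*sqrt(11))*i.


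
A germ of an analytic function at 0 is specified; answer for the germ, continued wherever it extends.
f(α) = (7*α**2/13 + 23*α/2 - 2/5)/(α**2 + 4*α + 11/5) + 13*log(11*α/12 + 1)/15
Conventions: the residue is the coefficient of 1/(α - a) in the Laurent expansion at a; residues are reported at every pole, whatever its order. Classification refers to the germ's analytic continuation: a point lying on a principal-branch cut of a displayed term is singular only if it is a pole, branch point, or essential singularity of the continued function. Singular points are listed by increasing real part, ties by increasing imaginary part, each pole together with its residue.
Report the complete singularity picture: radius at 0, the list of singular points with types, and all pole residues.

Denominator factor (α**2 + 4*α + 11/5): discriminant 36/5, real irrational roots -2 + (3/5)*sqrt(5) and -2 - (3/5)*sqrt(5); poles of order 1, moduli 2 - (3/5)*sqrt(5) and 2 + (3/5)*sqrt(5).
Branch term (13/15)*log(1 - α/(-12/11)): its argument vanishes at α = -12/11, a logarithmic branch point, modulus 12/11.
The radius of convergence is the smallest modulus among the singular points: 2 - (3/5)*sqrt(5).
The branch term is analytic at -2 - (3/5)*sqrt(5) and contributes nothing to the residue; only the rational part matters.
The factor α**2 + 4*α + 11/5 splits as (α - a)(α - a') with a = -2 - (3/5)*sqrt(5), a' = -2 + (3/5)*sqrt(5). At the order-1 pole a set g(α) = (α - a)*(rational part) = [7*α**2/13 + 23*α/2 - 2/5] / (α - a').
Simple pole: residue = g(a) at a = -2 - (3/5)*sqrt(5), which is 243/52 + (659/195)*sqrt(5).
The branch term is analytic at -2 + (3/5)*sqrt(5) and contributes nothing to the residue; only the rational part matters.
The factor α**2 + 4*α + 11/5 splits as (α - a)(α - a') with a = -2 + (3/5)*sqrt(5), a' = -2 - (3/5)*sqrt(5). At the order-1 pole a set g(α) = (α - a)*(rational part) = [7*α**2/13 + 23*α/2 - 2/5] / (α - a').
Simple pole: residue = g(a) at a = -2 + (3/5)*sqrt(5), which is 243/52 - (659/195)*sqrt(5).
List the singular points by increasing real part (a conjugate pair: the negative imaginary part first).

Radius of convergence at 0: 2 - (3/5)*sqrt(5).
At -2 - (3/5)*sqrt(5): a pole of order 1; residue 243/52 + (659/195)*sqrt(5).
At -12/11: a logarithmic branch point.
At -2 + (3/5)*sqrt(5): a pole of order 1; residue 243/52 - (659/195)*sqrt(5).


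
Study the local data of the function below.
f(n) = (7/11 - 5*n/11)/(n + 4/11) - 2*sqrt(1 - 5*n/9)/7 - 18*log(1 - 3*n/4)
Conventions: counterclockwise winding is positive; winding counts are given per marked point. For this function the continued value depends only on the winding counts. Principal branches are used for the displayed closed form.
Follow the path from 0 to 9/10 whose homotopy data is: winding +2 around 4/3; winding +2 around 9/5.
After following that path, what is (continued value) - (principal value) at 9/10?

The rational part is single-valued and drops out of the difference; each branch term changes only by its own monodromy.
(-2/7)*sqrt(1 - n/(9/5)): winding +2 is even, the square root returns to the same sheet, contribution 0.
(-18)*log(1 - n/(4/3)): each positive loop around 4/3 adds 2*pi*i to the log, so winding +2 contributes (-18)*(2)*2*pi*i = -(72)*pi*i.
Summing the contributions at n = 9/10 gives -(72)*pi*i.

Continued minus principal equals -(72)*pi*i.


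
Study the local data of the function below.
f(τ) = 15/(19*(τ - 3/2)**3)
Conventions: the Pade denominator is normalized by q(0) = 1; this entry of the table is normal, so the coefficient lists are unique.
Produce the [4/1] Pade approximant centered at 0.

Taylor coefficients needed (expand at 0): a_0 = -40/171, a_1 = -80/171, a_2 = -320/513, a_3 = -3200/4617, a_4 = -3200/4617, a_5 = -8960/13851.
Write the denominator as Q(τ) = 1 + q1*τ. Requiring Q*f - P = O(τ^6) with deg P <= 4 kills the coefficients of τ^5..τ^5 in Q*f:
  τ^5: a_5 + q1*a_4 = 0, i.e. -8960/13851 + (-3200/4617)*q1 = 0.
Solving this linear system: q1 = -14/15.
The numerator is Q*f truncated at degree 4: P0 = a_0 = -40/171; P1 = a_1 + q1*a_0 = -128/513; P2 = a_2 + q1*a_1 = -32/171; P3 = a_3 + q1*a_2 = -512/4617; P4 = a_4 + q1*a_3 = -640/13851.

The Pade approximant has numerator coefficients [-40/171, -128/513, -32/171, -512/4617, -640/13851]; denominator coefficients [1, -14/15].


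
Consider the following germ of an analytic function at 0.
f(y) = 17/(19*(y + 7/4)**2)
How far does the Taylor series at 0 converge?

Denominator factor (y + 7/4)^2: pole of order 2 at -7/4, modulus 7/4.
The radius of convergence is the smallest modulus among the singular points: 7/4.

The radius of convergence is 7/4.


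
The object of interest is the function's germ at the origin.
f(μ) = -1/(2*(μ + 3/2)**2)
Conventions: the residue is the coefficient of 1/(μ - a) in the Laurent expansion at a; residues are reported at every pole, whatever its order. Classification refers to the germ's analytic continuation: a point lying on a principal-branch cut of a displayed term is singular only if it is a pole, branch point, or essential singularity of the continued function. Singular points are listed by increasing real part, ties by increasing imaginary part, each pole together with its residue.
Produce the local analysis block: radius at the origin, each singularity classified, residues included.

Denominator factor (μ + 3/2)^2: pole of order 2 at -3/2, modulus 3/2.
The radius of convergence is the smallest modulus among the singular points: 3/2.
At the order-2 pole -3/2 set g(μ) = (μ - (-3/2))^2*f(μ) = -1/2.
Order-2 pole: residue = g'(a); g'(-3/2) = 0, so the residue is 0.

Radius of convergence at 0: 3/2.
At -3/2: a pole of order 2; residue 0.


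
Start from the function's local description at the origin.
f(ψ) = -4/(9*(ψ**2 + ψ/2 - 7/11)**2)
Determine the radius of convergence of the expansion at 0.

The radius of convergence is -1/4 + (1/44)*sqrt(1353).

Denominator factor (ψ**2 + ψ/2 - 7/11)^2: discriminant 123/44, real irrational roots -1/4 + (1/44)*sqrt(1353) and -1/4 - (1/44)*sqrt(1353); poles of order 2, moduli -1/4 + (1/44)*sqrt(1353) and 1/4 + (1/44)*sqrt(1353).
The radius of convergence is the smallest modulus among the singular points: -1/4 + (1/44)*sqrt(1353).


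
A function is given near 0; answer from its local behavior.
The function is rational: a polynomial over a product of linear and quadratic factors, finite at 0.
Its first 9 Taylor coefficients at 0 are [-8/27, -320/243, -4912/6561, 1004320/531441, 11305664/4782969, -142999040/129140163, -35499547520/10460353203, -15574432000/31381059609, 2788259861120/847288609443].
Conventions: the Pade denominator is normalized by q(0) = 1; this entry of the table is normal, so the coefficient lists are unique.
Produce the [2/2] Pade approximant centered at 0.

The Pade approximant has numerator coefficients [-8/27, -1291614320/1121309163, -3733485584/6986618631]; denominator coefficients [1, -23125850/41529969, 5892419752/3363927489].

Taylor coefficients needed (read off): a_0 = -8/27, a_1 = -320/243, a_2 = -4912/6561, a_3 = 1004320/531441, a_4 = 11305664/4782969.
Write the denominator as Q(v) = 1 + q1*v + q2*v^2. Requiring Q*f - P = O(v^5) with deg P <= 2 kills the coefficients of v^3..v^4 in Q*f:
  v^3: a_3 + q1*a_2 + q2*a_1 = 0, i.e. 1004320/531441 + (-4912/6561)*q1 + (-320/243)*q2 = 0.
  v^4: a_4 + q1*a_3 + q2*a_2 = 0, i.e. 11305664/4782969 + (1004320/531441)*q1 + (-4912/6561)*q2 = 0.
Solving this linear system: q1 = -23125850/41529969, q2 = 5892419752/3363927489.
The numerator is Q*f truncated at degree 2: P0 = a_0 = -8/27; P1 = a_1 + q1*a_0 = -1291614320/1121309163; P2 = a_2 + q1*a_1 + q2*a_0 = -3733485584/6986618631.
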